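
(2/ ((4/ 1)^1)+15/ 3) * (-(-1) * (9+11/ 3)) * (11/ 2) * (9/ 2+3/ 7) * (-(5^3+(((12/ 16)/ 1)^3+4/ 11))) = -425674271/ 1792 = -237541.45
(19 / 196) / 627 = 1 / 6468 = 0.00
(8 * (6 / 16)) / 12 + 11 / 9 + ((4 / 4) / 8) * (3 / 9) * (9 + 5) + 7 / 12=95 / 36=2.64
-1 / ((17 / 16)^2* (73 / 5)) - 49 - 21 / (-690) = -237909911 / 4852310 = -49.03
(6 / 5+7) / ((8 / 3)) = 123 / 40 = 3.08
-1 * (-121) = 121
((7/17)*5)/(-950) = -7/3230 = -0.00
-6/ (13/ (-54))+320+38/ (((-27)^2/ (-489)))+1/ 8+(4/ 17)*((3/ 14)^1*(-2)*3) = 319.26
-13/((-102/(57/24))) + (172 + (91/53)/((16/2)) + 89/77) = 173.67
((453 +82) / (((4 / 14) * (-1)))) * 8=-14980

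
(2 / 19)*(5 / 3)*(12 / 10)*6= 24 / 19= 1.26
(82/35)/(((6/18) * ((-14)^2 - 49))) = 82/1715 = 0.05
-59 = -59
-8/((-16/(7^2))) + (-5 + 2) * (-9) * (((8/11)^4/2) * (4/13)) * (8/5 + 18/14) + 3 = 411070193/13323310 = 30.85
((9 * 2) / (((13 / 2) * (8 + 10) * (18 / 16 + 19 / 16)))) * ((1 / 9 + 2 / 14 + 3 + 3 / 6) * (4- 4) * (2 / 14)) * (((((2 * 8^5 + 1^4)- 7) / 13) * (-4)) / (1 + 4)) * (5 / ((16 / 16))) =0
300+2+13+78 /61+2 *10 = 20513 /61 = 336.28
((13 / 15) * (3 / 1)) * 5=13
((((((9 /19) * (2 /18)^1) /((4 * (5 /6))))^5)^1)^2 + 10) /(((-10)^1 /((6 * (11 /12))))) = -6744172883581100000649539 /1226213251560200000000000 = -5.50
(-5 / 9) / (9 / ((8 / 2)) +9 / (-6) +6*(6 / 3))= -0.04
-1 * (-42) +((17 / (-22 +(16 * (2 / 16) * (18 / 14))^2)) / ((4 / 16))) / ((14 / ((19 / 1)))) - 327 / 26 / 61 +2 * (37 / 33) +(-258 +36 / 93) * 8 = -95179533211 / 47051862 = -2022.86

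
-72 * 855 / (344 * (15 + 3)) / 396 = -95 / 3784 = -0.03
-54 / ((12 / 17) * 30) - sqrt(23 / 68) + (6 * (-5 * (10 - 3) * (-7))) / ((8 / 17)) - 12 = 15546 / 5 - sqrt(391) / 34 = 3108.62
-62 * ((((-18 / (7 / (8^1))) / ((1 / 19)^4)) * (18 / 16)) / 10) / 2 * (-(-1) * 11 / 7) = 3599596341 / 245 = 14692229.96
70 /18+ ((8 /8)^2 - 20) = -136 /9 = -15.11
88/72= 11/9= 1.22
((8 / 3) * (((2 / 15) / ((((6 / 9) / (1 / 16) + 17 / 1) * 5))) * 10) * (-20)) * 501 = -21376 / 83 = -257.54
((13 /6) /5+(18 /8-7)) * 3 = -12.95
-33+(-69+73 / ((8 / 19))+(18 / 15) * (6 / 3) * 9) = 3719 / 40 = 92.98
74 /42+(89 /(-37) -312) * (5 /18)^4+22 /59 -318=-509694241453 /1604138256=-317.74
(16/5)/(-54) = -8/135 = -0.06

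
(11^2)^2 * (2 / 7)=29282 / 7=4183.14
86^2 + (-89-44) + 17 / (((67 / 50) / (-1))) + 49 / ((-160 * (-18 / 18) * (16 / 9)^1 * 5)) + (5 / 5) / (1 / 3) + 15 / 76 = 7253.55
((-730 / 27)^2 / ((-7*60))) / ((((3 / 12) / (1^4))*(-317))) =106580 / 4852953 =0.02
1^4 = 1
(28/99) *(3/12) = 7/99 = 0.07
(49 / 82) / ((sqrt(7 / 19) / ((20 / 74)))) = 35*sqrt(133) / 1517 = 0.27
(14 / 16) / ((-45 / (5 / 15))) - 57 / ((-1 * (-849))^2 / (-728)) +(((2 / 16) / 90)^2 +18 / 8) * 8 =93681023509 / 5189767200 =18.05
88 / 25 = 3.52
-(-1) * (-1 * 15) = -15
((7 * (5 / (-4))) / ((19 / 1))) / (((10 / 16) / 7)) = -98 / 19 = -5.16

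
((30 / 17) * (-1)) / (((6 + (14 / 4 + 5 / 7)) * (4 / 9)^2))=-8505 / 9724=-0.87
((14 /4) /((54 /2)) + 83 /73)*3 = 4993 /1314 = 3.80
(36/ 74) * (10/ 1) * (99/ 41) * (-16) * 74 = -570240/ 41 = -13908.29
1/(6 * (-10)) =-1/60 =-0.02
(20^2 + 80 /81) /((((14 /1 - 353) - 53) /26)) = -15080 /567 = -26.60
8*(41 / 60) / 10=41 / 75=0.55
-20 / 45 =-4 / 9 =-0.44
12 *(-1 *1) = -12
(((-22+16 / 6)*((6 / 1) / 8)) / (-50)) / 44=0.01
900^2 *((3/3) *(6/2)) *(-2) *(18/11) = -87480000/11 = -7952727.27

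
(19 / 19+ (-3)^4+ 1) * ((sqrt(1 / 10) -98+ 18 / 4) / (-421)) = 15521 / 842 -83 * sqrt(10) / 4210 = 18.37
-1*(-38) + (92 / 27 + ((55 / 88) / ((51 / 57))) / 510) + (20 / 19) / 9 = 98503697 / 2372112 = 41.53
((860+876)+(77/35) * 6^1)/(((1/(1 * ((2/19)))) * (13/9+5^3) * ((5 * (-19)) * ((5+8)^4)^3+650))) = -26238/39880303057685785825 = -0.00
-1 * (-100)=100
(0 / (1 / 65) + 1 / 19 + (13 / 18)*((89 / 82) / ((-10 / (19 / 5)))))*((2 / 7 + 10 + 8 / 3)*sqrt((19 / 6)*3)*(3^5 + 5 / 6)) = -64304999*sqrt(38) / 166050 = -2387.25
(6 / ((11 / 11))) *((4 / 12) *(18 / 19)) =36 / 19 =1.89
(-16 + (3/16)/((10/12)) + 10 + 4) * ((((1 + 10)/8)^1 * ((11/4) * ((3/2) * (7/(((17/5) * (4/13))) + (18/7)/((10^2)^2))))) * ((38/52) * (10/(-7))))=1949641290861/27722240000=70.33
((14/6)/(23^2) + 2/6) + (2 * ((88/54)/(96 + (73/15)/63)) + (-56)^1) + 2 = -7727225506/144088491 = -53.63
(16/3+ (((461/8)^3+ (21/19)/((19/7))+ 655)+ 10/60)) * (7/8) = 248430798987/1478656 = 168011.22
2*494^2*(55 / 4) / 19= 353210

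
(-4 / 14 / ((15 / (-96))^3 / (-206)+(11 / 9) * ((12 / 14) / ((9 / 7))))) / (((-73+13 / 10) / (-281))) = -341425520640 / 248453802023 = -1.37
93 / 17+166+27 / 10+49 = 37939 / 170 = 223.17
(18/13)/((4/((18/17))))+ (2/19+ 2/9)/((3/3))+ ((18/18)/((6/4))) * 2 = 76615/37791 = 2.03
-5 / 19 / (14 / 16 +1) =-8 / 57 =-0.14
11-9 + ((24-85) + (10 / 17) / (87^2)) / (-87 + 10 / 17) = 30086765 / 11118861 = 2.71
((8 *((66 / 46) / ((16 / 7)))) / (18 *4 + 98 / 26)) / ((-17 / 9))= -27027 / 770270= -0.04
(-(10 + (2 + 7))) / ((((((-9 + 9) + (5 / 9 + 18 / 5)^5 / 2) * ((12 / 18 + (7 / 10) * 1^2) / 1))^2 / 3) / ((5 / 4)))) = -8733986316958007812500 / 87898968535261658914572169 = -0.00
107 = 107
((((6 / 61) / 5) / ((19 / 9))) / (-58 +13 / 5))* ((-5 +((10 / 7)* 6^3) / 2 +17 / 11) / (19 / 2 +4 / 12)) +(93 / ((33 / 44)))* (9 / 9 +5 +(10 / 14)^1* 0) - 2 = 1082202012022 / 1458498349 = 742.00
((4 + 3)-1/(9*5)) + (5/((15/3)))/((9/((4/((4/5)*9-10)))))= 716/105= 6.82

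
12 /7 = 1.71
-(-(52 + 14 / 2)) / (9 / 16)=944 / 9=104.89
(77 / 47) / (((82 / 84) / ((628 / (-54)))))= -19.52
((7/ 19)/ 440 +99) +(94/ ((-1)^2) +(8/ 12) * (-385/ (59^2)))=16843207541/ 87303480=192.93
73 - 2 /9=655 /9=72.78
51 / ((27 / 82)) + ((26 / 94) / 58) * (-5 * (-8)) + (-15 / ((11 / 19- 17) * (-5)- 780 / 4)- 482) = -573244403 / 1754181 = -326.79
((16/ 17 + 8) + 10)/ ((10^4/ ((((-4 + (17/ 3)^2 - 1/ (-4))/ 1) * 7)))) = 1150667/ 3060000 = 0.38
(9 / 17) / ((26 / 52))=18 / 17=1.06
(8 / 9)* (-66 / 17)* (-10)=1760 / 51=34.51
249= 249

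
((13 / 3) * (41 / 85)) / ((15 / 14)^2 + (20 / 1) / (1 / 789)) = 104468 / 788741775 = 0.00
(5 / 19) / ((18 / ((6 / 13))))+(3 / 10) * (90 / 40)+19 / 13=63527 / 29640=2.14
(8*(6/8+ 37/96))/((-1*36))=-109/432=-0.25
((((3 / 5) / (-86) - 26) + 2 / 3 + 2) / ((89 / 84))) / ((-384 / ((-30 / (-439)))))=210763 / 53761696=0.00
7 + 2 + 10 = 19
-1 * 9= -9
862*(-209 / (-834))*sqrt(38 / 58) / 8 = 90079*sqrt(551) / 96744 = 21.86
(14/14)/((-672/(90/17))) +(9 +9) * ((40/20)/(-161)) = -10137/43792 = -0.23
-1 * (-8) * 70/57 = 560/57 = 9.82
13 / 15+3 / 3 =28 / 15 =1.87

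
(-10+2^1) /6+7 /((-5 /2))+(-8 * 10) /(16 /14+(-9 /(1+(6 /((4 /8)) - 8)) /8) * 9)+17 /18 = 1945111 /22230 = 87.50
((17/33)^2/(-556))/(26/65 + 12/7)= -10115/44805816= -0.00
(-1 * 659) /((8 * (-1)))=659 /8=82.38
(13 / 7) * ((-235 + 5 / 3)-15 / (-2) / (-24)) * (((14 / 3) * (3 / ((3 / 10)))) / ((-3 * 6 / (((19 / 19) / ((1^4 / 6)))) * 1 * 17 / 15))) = 3644875 / 612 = 5955.68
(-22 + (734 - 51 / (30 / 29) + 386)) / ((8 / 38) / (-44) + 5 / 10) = 2191783 / 1035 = 2117.66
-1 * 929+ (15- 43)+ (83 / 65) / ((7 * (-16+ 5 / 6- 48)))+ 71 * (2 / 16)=-1307999309 / 1379560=-948.13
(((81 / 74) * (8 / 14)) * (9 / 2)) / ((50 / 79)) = 57591 / 12950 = 4.45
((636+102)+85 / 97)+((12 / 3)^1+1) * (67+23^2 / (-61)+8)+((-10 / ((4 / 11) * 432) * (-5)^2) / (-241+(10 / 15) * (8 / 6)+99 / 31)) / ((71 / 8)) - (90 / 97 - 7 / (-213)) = 4752091157943 / 4443051632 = 1069.56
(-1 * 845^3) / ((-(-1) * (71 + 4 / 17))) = -10256969125 / 1211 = -8469834.12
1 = 1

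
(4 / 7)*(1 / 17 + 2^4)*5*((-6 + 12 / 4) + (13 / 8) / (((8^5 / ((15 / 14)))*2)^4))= -3316482563170730311111263705 / 24094104091411288585928704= -137.65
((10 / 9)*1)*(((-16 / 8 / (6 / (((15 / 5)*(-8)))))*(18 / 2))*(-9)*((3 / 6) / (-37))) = 360 / 37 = 9.73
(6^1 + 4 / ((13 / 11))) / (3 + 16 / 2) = 122 / 143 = 0.85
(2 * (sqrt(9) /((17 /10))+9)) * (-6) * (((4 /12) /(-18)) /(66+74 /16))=976 /28815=0.03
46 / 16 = 23 / 8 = 2.88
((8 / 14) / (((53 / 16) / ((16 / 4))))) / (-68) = -64 / 6307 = -0.01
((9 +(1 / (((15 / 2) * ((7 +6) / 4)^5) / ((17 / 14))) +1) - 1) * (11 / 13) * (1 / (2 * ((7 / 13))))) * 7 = 3859782223 / 77971530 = 49.50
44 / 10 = 22 / 5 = 4.40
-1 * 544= -544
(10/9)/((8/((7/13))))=35/468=0.07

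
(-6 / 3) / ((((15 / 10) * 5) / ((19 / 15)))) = -76 / 225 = -0.34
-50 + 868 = 818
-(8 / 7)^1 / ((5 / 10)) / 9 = -0.25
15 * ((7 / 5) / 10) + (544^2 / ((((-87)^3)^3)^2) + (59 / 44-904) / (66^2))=16432902025459919824257417846971757939127 / 8681896209101642145283784861504480263920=1.89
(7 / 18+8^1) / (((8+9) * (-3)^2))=151 / 2754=0.05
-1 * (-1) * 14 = 14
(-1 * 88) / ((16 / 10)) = -55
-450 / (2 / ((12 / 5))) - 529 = -1069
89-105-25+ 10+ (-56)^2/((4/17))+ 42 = 13339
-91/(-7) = 13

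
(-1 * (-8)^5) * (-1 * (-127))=4161536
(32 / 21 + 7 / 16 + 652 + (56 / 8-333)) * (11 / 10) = 242429 / 672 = 360.76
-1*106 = -106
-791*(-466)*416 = 153340096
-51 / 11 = -4.64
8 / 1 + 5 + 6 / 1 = 19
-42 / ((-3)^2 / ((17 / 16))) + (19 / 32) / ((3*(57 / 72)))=-113 / 24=-4.71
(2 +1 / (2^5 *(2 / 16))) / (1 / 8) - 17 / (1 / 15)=-237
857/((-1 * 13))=-65.92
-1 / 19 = -0.05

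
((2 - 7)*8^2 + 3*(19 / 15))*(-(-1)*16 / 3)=-8432 / 5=-1686.40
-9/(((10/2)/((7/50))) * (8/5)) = -63/400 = -0.16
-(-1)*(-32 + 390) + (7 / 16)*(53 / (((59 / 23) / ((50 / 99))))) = 16941949 / 46728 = 362.57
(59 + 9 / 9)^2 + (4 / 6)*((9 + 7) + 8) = 3616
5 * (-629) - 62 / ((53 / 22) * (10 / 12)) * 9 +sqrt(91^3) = -907081 / 265 +91 * sqrt(91) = -2554.86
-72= -72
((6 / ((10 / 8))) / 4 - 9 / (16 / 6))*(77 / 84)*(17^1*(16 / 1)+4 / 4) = -87087 / 160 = -544.29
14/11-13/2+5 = -5/22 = -0.23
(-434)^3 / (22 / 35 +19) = -2861127640 / 687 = -4164669.05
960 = 960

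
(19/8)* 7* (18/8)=1197/32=37.41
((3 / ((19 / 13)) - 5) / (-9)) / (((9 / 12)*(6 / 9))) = 112 / 171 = 0.65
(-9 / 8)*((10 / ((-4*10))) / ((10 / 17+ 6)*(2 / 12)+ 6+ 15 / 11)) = 5049 / 151904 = 0.03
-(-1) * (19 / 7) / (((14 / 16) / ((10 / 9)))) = 1520 / 441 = 3.45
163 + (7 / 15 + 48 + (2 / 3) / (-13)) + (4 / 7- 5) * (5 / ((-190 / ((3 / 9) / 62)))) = 21932297 / 103740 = 211.42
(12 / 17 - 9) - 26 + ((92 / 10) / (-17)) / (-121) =-34.29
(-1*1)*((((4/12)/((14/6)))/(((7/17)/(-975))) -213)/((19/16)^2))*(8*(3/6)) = 1563.70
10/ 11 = 0.91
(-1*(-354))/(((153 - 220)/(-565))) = 2985.22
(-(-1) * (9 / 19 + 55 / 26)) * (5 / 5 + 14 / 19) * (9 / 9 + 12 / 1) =42207 / 722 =58.46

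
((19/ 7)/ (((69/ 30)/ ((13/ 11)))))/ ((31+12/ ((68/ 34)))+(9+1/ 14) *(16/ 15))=2850/ 95381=0.03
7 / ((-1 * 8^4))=-7 / 4096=-0.00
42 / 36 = 7 / 6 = 1.17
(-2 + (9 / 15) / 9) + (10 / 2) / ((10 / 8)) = 31 / 15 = 2.07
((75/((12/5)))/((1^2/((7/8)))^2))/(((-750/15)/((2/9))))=-0.11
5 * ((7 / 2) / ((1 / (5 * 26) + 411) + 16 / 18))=20475 / 481919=0.04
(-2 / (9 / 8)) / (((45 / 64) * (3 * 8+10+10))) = -256 / 4455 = -0.06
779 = 779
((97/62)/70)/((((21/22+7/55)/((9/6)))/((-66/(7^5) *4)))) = -211266/434007161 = -0.00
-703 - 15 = -718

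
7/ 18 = 0.39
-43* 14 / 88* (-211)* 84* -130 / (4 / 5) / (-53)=433462575 / 1166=371751.78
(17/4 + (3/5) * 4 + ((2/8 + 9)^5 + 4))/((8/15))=1040322939/8192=126992.55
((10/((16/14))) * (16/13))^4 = 384160000/28561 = 13450.51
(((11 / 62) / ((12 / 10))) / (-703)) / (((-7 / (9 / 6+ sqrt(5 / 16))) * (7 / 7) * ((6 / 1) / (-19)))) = -55 / 385392 - 55 * sqrt(5) / 2312352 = -0.00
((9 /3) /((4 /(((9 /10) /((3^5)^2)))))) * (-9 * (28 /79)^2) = -98 /7582815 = -0.00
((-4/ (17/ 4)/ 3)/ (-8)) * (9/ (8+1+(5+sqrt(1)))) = 2/ 85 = 0.02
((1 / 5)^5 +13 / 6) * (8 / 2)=81262 / 9375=8.67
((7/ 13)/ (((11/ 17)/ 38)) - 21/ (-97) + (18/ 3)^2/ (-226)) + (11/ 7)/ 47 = 16353836340/ 515682167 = 31.71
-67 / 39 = -1.72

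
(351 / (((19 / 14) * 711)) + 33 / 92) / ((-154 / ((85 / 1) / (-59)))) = 8480025 / 1254703912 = 0.01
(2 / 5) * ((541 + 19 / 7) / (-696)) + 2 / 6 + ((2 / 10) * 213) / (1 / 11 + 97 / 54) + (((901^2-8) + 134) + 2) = 5543104216973 / 6826890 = 811951.59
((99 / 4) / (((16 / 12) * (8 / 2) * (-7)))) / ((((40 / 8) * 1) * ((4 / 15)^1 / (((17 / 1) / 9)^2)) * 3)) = -3179 / 5376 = -0.59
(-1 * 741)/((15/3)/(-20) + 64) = -988/85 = -11.62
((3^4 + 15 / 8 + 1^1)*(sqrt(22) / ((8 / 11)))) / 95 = 7381*sqrt(22) / 6080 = 5.69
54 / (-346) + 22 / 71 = 1889 / 12283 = 0.15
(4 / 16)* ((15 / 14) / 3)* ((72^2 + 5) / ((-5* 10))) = -5189 / 560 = -9.27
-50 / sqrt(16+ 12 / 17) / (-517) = 25 * sqrt(1207) / 36707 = 0.02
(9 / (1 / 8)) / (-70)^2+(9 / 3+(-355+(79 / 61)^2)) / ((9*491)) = -144541577 / 2238088475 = -0.06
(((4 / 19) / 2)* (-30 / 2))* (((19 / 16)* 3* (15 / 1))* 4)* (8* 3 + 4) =-9450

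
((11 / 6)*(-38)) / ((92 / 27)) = -1881 / 92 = -20.45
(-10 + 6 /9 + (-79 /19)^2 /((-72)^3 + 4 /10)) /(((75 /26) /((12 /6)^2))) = -980929420588 /75792590775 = -12.94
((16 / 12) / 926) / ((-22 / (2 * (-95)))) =0.01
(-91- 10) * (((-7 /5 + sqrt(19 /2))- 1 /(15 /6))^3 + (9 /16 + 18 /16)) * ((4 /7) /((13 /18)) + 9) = 9979011999 /182000- 86481351 * sqrt(38) /9100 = -3753.43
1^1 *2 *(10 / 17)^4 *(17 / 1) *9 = 180000 / 4913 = 36.64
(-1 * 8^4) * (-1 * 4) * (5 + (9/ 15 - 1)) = 376832/ 5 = 75366.40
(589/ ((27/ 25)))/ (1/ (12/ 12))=545.37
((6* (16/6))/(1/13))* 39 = 8112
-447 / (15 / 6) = -894 / 5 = -178.80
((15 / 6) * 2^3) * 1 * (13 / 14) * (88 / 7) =11440 / 49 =233.47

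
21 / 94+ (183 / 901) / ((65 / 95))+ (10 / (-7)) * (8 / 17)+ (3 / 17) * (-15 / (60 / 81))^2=4452389299 / 61657232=72.21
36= 36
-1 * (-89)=89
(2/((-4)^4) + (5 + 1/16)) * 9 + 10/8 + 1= 47.88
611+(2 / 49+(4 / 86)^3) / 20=23803680433 / 38958430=611.00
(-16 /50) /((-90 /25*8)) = 1 /90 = 0.01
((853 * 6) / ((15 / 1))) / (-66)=-853 / 165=-5.17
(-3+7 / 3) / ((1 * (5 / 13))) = -26 / 15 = -1.73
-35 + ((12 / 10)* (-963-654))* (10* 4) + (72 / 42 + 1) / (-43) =-23372970 / 301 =-77651.06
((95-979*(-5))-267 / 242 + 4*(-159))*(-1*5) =-5267005 / 242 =-21764.48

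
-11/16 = -0.69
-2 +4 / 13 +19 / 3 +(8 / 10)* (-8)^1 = -1.76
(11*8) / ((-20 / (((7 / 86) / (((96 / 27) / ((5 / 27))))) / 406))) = -11 / 239424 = -0.00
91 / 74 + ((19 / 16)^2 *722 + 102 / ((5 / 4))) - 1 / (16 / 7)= 26060433 / 23680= 1100.53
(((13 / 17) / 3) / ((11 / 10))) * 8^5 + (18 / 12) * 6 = 4264889 / 561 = 7602.30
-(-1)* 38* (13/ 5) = 98.80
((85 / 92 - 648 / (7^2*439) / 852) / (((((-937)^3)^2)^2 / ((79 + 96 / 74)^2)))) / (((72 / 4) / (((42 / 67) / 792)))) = 1145846804946197 / 2003588425328804665228747470866441119135766214223968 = 0.00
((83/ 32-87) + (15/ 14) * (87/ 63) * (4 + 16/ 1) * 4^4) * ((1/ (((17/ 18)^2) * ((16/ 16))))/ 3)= 2799.44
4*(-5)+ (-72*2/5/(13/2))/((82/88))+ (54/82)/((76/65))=-4899797/202540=-24.19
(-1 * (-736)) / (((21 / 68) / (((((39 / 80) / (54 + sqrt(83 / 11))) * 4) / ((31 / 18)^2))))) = 104696064 / 3598945 -176256 * sqrt(913) / 3598945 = 27.61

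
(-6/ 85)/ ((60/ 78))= -39/ 425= -0.09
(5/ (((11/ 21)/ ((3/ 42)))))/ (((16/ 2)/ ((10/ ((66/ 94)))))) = 1175/ 968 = 1.21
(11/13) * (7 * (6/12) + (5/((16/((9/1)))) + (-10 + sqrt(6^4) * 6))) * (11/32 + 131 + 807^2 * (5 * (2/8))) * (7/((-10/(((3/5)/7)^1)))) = -2920697726463/332800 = -8776135.00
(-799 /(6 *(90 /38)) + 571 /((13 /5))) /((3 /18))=573497 /585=980.34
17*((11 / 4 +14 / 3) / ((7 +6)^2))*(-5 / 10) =-1513 / 4056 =-0.37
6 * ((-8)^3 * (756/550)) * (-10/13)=2322432/715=3248.16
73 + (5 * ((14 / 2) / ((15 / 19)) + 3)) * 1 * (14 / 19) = 6653 / 57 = 116.72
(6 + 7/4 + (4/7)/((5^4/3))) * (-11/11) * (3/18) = -135673/105000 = -1.29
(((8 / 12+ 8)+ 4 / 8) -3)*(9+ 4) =481 / 6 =80.17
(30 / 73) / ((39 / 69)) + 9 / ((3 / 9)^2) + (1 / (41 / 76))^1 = 3252043 / 38909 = 83.58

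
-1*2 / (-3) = 2 / 3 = 0.67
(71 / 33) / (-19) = -71 / 627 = -0.11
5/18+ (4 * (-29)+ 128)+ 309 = 5783/18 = 321.28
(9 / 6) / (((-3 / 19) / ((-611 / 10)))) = 11609 / 20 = 580.45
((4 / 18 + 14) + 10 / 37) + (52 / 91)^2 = 241802 / 16317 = 14.82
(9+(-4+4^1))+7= 16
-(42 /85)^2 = -1764 /7225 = -0.24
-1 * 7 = -7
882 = 882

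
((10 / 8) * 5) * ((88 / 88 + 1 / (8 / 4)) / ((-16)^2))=75 / 2048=0.04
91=91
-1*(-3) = 3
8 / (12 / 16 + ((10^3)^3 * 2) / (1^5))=32 / 8000000003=0.00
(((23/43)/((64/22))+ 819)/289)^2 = 1270573076809/158136656896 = 8.03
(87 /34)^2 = 7569 /1156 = 6.55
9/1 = 9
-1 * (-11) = 11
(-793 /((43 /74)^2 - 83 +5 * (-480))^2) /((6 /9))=-35669032152 /184825629213481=-0.00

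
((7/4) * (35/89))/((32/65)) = 15925/11392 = 1.40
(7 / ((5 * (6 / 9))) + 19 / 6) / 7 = 79 / 105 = 0.75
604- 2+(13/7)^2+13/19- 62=506588/931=544.13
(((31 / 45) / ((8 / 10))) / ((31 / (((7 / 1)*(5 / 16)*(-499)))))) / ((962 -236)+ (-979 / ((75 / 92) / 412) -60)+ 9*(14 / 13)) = 5676125 / 92495118336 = 0.00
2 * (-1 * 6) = -12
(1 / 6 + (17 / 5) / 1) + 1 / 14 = 382 / 105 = 3.64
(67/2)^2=4489/4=1122.25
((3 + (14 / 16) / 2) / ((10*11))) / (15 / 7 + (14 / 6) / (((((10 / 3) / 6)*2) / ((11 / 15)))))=0.01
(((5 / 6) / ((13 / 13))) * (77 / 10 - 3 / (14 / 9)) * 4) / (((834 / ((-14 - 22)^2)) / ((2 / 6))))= 9696 / 973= 9.97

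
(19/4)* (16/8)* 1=19/2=9.50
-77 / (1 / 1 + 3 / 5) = -385 / 8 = -48.12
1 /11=0.09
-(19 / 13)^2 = -361 / 169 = -2.14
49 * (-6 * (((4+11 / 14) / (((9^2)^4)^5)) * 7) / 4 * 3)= -0.00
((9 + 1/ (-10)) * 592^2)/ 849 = 3673.89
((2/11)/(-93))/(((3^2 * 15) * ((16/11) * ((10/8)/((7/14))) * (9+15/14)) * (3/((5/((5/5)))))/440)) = -308/1062153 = -0.00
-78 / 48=-13 / 8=-1.62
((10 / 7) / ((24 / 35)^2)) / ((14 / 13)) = 2.82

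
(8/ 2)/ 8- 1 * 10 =-19/ 2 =-9.50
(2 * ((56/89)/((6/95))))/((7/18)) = 4560/89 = 51.24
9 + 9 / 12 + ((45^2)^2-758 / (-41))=672507131 / 164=4100653.24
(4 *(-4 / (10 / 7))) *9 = -504 / 5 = -100.80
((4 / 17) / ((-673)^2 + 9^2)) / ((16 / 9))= 9 / 30804680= 0.00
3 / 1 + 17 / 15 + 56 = 902 / 15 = 60.13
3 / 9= 1 / 3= 0.33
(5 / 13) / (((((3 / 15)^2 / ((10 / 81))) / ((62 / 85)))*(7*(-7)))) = -15500 / 877149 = -0.02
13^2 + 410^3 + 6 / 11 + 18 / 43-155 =32599640078 / 473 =68921014.96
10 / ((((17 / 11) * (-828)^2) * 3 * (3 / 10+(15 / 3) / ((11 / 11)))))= 0.00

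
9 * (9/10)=81/10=8.10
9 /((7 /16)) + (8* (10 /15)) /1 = 544 /21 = 25.90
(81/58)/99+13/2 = 2078/319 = 6.51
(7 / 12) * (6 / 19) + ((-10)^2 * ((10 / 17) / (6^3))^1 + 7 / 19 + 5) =101599 / 17442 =5.82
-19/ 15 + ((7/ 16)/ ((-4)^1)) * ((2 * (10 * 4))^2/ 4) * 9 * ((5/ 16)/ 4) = -119341/ 960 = -124.31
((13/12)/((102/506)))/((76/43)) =141427/46512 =3.04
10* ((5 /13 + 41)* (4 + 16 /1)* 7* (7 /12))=1318100 /39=33797.44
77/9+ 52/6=155/9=17.22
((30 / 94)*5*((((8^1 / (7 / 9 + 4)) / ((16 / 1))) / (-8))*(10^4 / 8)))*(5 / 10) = -421875 / 32336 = -13.05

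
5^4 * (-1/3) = -208.33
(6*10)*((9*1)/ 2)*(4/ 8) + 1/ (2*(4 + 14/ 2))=2971/ 22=135.05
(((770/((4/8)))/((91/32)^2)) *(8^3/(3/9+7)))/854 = 7864320/505141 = 15.57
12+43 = 55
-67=-67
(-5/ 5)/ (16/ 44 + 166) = -11/ 1830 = -0.01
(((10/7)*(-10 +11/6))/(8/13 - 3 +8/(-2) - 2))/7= 0.20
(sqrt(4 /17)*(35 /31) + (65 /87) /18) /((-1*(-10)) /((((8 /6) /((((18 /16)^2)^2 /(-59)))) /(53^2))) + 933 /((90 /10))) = -101498880*sqrt(17) /357847859819 - 15708160 /177226359417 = -0.00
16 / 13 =1.23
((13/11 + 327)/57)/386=95/6369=0.01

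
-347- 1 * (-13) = -334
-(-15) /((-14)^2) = 0.08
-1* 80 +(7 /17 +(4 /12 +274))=9932 /51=194.75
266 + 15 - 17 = 264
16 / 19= 0.84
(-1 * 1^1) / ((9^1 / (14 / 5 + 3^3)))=-149 / 45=-3.31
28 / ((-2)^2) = 7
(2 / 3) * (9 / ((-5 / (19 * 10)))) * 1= -228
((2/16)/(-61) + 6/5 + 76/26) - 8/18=1049591/285480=3.68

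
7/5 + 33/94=823/470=1.75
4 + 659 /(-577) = 2.86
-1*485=-485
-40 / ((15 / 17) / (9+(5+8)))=-2992 / 3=-997.33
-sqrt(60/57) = -2 * sqrt(95)/19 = -1.03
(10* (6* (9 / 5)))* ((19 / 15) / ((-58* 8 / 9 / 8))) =-21.23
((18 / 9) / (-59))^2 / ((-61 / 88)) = -352 / 212341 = -0.00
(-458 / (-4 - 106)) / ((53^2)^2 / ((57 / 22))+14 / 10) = 0.00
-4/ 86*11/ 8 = -11/ 172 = -0.06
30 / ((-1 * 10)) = -3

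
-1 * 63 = -63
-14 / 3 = -4.67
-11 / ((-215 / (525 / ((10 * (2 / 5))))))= 1155 / 172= 6.72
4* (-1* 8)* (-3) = 96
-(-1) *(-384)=-384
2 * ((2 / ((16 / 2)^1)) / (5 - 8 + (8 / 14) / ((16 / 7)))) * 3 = -6 / 11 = -0.55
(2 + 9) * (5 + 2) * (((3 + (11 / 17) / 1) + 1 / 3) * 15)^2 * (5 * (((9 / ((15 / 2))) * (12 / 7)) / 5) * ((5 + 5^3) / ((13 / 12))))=19582516800 / 289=67759573.70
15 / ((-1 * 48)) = -5 / 16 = -0.31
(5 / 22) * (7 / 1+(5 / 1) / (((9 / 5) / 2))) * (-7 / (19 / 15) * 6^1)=-94.62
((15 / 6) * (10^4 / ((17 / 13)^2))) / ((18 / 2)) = 4225000 / 2601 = 1624.38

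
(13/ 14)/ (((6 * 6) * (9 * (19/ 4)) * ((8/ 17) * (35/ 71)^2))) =1114061/ 211150800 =0.01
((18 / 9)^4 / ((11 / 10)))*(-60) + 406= -5134 / 11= -466.73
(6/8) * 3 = 9/4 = 2.25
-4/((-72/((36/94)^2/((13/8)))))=144/28717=0.01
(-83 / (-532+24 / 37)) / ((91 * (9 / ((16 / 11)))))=12284 / 44279235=0.00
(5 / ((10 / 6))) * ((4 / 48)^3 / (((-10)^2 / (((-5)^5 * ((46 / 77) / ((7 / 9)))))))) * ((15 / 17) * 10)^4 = -90966796875 / 360142552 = -252.59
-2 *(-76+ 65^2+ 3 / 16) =-66387 / 8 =-8298.38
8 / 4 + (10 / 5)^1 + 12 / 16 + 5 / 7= 5.46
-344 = -344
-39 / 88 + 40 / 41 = 1921 / 3608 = 0.53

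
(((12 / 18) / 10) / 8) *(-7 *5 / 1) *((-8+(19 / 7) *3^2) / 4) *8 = -115 / 12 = -9.58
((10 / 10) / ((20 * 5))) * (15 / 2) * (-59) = -177 / 40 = -4.42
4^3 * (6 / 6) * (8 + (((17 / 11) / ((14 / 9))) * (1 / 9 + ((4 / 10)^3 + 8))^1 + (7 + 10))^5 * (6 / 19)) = 317401749536729397021473815988 / 1569485442596435546875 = 202233000.02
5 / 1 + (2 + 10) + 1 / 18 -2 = 271 / 18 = 15.06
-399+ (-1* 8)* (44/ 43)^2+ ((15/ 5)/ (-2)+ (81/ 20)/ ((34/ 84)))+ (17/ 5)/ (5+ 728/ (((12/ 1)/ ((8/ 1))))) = -18442632553/ 46237943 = -398.86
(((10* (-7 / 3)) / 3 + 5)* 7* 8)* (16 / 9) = -22400 / 81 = -276.54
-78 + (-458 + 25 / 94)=-50359 / 94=-535.73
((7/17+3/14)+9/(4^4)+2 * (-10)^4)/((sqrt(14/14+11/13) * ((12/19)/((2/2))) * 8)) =11576702717 * sqrt(78)/35094528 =2913.35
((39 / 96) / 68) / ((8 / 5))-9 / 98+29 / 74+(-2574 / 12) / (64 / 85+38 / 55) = -210559745551 / 1420231680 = -148.26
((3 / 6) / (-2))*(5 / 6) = -5 / 24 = -0.21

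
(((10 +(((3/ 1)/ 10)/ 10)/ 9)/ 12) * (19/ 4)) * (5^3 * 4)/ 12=285095/ 1728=164.99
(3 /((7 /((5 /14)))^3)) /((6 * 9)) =125 /16941456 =0.00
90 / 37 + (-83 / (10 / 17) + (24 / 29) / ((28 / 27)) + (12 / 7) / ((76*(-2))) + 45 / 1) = -9467806 / 101935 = -92.88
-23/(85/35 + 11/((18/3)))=-966/179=-5.40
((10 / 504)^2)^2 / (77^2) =625 / 23910222276864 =0.00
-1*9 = -9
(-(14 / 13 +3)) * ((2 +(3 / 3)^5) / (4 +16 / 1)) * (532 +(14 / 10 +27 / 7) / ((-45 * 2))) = -325.30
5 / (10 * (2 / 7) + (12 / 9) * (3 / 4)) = 35 / 27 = 1.30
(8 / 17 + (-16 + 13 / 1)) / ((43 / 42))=-42 / 17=-2.47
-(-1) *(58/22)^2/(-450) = -841/54450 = -0.02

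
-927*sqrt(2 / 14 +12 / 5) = -927*sqrt(3115) / 35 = -1478.23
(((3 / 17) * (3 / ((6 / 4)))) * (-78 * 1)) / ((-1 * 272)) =117 / 1156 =0.10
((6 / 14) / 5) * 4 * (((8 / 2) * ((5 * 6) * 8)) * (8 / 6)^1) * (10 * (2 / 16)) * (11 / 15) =2816 / 7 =402.29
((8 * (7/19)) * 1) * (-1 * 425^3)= -4298875000/19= -226256578.95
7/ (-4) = -1.75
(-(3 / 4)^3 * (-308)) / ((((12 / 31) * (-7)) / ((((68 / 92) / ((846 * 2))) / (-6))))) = 5797 / 1660416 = 0.00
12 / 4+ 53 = 56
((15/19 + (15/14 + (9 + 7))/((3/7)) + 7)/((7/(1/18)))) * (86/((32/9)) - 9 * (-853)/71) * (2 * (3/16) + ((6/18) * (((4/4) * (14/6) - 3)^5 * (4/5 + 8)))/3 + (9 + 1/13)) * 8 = 16865640133081/4521666240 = 3729.96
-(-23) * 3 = 69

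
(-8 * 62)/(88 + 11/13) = -6448/1155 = -5.58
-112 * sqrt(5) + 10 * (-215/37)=-112 * sqrt(5) - 2150/37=-308.55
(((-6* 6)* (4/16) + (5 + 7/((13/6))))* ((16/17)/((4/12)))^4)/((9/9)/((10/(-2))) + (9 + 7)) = -265420800/85776067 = -3.09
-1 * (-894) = 894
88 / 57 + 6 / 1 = 430 / 57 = 7.54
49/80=0.61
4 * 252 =1008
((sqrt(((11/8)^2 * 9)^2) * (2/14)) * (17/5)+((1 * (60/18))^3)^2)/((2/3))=2253495977/1088640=2070.01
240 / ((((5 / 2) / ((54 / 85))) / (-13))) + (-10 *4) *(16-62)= 1047.15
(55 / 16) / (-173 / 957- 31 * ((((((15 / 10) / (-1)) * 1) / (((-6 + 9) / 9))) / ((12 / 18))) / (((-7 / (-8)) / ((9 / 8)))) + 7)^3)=14443044 / 615263849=0.02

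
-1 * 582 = -582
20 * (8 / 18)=80 / 9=8.89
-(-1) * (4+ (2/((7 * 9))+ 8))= 758/63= 12.03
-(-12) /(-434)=-6 /217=-0.03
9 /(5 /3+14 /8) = 108 /41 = 2.63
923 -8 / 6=2765 / 3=921.67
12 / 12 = 1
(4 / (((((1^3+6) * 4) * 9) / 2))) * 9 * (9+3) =24 / 7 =3.43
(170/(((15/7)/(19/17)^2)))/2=2527/51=49.55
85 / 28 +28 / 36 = 961 / 252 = 3.81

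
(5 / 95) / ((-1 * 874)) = -1 / 16606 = -0.00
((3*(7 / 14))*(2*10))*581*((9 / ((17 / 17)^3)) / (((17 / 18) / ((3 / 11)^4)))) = 228716460 / 248897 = 918.92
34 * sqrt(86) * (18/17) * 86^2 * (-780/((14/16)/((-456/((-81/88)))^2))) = -11009630635294720 * sqrt(86)/189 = -540206953905001.22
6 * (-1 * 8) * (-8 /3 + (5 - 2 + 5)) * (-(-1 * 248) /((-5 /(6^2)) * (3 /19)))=2895052.80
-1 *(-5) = 5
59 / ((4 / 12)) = 177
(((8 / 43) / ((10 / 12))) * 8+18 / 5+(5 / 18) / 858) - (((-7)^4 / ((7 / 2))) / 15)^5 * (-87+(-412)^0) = 321353855117436094931 / 18677587500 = 17205319215.74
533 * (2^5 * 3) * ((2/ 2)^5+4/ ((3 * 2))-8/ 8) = 34112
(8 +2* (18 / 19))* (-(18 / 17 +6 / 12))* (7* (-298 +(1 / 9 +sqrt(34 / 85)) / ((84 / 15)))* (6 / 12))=16080.22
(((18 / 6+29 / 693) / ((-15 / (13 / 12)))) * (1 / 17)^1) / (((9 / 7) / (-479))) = 193037 / 40095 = 4.81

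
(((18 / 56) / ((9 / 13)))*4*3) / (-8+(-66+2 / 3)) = -117 / 1540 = -0.08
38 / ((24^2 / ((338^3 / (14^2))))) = 12997.36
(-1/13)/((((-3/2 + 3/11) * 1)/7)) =154/351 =0.44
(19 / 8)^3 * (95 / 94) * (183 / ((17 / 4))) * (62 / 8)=3696555165 / 818176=4518.04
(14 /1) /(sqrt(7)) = 2 * sqrt(7) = 5.29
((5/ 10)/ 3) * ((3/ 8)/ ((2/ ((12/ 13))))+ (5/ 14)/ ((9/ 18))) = 323/ 2184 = 0.15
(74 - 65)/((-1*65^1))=-9/65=-0.14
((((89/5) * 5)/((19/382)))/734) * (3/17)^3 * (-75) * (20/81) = -8499500/34258349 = -0.25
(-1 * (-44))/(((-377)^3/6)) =-264/53582633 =-0.00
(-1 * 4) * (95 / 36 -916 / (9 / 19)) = 69521 / 9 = 7724.56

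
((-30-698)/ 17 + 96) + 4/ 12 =2729/ 51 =53.51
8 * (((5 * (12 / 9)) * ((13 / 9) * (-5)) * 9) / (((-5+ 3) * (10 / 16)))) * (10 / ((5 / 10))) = 166400 / 3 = 55466.67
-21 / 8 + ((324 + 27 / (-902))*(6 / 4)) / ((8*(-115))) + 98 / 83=-271717169 / 137753440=-1.97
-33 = -33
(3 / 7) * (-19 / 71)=-57 / 497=-0.11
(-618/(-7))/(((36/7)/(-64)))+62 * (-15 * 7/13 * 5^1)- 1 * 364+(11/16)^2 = -39596945/9984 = -3966.04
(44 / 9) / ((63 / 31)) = 1364 / 567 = 2.41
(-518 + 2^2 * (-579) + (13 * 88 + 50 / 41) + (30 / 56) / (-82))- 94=-4093279 / 2296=-1782.79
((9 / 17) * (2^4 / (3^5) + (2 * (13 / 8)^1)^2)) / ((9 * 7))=41323 / 462672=0.09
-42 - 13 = -55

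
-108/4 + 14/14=-26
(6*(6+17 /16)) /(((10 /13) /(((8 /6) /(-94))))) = -1469 /1880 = -0.78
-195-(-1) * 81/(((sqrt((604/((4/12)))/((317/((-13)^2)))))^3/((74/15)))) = -195 + 35187 * sqrt(143601)/1001875940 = -194.99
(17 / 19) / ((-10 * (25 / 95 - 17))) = 0.01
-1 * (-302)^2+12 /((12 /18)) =-91186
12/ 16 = 0.75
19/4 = 4.75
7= 7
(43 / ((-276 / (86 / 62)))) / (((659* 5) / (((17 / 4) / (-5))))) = 31433 / 563840400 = 0.00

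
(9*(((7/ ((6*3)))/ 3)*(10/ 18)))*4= 70/ 27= 2.59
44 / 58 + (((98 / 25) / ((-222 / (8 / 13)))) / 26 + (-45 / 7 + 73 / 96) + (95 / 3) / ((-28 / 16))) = -70084428241 / 3046461600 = -23.01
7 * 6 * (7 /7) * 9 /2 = 189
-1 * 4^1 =-4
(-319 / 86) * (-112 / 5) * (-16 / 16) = -17864 / 215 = -83.09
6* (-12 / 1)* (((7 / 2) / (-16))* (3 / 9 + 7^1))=231 / 2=115.50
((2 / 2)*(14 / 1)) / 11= 14 / 11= 1.27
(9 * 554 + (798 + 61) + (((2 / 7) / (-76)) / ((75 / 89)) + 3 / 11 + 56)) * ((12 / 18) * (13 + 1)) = 2590066642 / 47025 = 55078.50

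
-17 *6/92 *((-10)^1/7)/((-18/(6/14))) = -85/2254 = -0.04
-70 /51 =-1.37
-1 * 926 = -926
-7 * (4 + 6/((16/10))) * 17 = -3689/4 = -922.25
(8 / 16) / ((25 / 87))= 1.74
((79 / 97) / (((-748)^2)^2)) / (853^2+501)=79 / 22109306559572446720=0.00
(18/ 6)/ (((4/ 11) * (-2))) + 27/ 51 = -489/ 136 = -3.60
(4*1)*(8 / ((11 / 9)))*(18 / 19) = 5184 / 209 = 24.80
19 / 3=6.33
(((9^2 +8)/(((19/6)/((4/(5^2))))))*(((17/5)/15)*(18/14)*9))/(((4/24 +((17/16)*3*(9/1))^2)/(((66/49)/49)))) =49695731712/126170663714375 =0.00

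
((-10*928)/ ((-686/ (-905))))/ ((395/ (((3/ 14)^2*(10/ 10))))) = -1889640/ 1327753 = -1.42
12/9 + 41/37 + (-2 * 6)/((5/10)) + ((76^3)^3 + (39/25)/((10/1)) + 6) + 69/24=9389561466970176145441/111000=84590643846578163.47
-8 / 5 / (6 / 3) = -4 / 5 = -0.80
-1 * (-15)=15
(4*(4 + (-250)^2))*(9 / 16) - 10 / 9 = 1265696 / 9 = 140632.89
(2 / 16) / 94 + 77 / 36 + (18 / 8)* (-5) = -61655 / 6768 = -9.11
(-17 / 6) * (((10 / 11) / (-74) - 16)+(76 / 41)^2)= 146272165 / 4105002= 35.63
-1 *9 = -9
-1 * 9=-9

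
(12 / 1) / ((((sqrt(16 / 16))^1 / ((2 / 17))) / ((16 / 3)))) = 128 / 17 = 7.53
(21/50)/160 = 21/8000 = 0.00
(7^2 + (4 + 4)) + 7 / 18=1033 / 18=57.39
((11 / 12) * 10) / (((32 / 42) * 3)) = 385 / 96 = 4.01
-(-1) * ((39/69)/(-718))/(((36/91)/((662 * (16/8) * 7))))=-18.44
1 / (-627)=-1 / 627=-0.00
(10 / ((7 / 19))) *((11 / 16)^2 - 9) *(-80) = 1036925 / 56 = 18516.52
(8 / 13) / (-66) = -0.01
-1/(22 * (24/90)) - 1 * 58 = -5119/88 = -58.17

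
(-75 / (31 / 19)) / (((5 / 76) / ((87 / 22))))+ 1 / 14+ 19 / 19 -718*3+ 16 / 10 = -117306913 / 23870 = -4914.41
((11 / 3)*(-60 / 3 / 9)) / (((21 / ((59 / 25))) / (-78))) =67496 / 945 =71.42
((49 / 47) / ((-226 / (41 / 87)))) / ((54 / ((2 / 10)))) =-0.00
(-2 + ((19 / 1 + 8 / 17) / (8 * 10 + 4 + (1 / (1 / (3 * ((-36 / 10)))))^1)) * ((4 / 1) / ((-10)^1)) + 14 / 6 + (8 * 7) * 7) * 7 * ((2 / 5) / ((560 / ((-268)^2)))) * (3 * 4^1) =43820468816 / 25925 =1690278.45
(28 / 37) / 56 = 1 / 74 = 0.01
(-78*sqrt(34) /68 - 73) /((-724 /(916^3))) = 3746804568*sqrt(34) /3077 + 14026499152 /181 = 84594710.04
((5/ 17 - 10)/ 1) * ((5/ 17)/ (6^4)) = -275/ 124848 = -0.00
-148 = -148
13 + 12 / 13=181 / 13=13.92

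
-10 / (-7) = 1.43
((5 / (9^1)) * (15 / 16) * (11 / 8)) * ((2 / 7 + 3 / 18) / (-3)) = -5225 / 48384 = -0.11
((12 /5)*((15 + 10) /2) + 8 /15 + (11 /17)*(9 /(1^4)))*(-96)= -296672 /85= -3490.26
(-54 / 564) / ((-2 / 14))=0.67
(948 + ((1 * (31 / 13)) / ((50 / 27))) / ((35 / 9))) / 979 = 21574533 / 22272250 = 0.97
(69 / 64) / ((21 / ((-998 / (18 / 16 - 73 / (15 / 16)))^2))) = 5154320700 / 593639767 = 8.68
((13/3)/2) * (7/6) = 91/36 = 2.53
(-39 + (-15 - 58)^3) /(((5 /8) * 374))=-1556224 /935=-1664.41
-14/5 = -2.80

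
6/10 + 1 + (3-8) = -17/5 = -3.40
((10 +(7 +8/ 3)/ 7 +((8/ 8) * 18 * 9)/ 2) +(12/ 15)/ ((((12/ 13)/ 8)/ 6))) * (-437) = -6147716/ 105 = -58549.68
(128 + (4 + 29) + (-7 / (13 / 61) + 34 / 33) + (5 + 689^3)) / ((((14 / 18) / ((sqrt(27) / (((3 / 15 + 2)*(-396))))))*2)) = -350796413665*sqrt(3) / 484484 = -1254112.03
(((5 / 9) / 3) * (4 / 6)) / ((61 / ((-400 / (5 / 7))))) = -5600 / 4941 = -1.13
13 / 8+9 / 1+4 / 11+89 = 8799 / 88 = 99.99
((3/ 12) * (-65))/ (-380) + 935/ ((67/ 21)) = 5969911/ 20368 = 293.10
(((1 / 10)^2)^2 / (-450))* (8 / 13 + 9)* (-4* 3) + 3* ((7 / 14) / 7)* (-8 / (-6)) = 0.29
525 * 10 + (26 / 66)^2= 5717419 / 1089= 5250.16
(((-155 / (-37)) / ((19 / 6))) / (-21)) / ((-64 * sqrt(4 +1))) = 0.00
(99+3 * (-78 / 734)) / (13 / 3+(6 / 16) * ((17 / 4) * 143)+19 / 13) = 45197568 / 107038853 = 0.42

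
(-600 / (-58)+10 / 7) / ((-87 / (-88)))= 210320 / 17661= 11.91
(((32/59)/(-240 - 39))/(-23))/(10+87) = 32/36724491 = 0.00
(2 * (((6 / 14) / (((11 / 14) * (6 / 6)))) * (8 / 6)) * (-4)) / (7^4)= -0.00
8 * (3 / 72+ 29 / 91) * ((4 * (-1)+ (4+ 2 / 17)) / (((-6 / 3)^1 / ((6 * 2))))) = -3148 / 1547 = -2.03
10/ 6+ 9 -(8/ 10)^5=96928/ 9375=10.34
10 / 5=2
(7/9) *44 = 308/9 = 34.22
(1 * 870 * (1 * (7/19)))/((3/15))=30450/19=1602.63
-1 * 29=-29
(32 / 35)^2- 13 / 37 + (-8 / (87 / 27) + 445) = 582292652 / 1314425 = 443.00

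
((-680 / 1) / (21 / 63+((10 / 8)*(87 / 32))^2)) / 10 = -3342336 / 584059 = -5.72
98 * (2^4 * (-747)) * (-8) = 9370368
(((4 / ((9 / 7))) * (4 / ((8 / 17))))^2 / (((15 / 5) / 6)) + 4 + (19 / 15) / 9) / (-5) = -568117 / 2025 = -280.55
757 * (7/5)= 5299/5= 1059.80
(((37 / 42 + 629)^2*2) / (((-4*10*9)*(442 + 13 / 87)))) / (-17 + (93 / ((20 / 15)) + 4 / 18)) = -28386215 / 301634004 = -0.09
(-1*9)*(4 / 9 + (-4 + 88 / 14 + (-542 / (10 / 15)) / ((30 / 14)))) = 118651 / 35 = 3390.03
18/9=2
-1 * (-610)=610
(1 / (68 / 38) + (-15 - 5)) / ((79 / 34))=-661 / 79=-8.37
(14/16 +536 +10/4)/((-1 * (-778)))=4315/6224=0.69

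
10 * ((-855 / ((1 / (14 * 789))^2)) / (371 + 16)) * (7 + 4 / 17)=-14257349454600 / 731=-19503898022.71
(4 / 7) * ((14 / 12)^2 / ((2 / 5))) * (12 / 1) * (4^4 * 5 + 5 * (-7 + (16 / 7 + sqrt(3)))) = 350 * sqrt(3) / 3 + 87950 / 3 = 29518.74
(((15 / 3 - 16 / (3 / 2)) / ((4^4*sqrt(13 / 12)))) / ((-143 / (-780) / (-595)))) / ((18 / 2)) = 50575*sqrt(39) / 41184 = 7.67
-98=-98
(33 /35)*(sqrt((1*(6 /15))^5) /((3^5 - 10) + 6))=132*sqrt(10) /1045625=0.00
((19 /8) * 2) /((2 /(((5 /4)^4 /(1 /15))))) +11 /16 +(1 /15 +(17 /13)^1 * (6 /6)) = 35557799 /399360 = 89.04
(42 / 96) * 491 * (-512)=-109984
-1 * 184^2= -33856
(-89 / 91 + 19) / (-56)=-205 / 637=-0.32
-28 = -28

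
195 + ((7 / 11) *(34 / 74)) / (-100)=7936381 / 40700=195.00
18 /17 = 1.06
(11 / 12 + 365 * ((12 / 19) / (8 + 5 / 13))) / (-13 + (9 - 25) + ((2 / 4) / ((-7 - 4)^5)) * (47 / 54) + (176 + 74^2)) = 1023406470999 / 202551453250027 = 0.01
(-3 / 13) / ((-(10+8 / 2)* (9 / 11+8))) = 0.00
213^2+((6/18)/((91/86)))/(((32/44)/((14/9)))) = 31849511/702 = 45369.67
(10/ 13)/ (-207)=-10/ 2691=-0.00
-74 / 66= -37 / 33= -1.12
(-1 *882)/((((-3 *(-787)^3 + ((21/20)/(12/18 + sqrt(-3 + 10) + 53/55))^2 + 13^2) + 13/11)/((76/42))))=-22450656076430010409046528/20570348637722786827536398630765 - 2927240568008064 *sqrt(7)/20570348637722786827536398630765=-0.00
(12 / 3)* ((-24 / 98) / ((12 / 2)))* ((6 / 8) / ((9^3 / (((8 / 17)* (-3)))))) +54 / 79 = 3644806 / 5330367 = 0.68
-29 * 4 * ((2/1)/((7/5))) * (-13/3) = 15080/21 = 718.10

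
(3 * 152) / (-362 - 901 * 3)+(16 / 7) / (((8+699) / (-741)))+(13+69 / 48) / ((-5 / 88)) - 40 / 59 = -92116513483 / 357980966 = -257.32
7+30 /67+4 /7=3761 /469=8.02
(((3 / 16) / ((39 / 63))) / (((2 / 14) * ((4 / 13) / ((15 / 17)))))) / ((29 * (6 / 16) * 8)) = 2205 / 31552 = 0.07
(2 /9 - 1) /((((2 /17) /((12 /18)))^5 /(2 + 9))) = -109328989 /2187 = -49990.39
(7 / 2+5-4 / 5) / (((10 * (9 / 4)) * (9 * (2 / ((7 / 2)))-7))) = -539 / 2925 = -0.18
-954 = -954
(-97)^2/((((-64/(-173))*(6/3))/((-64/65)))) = -1627757/130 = -12521.21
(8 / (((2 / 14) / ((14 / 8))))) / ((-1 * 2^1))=-49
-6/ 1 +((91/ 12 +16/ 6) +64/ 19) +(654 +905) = 119063/ 76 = 1566.62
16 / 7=2.29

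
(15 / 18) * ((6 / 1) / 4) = 5 / 4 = 1.25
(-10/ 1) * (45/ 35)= -90/ 7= -12.86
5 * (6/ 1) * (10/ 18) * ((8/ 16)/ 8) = 25/ 24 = 1.04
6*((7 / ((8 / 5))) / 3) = 35 / 4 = 8.75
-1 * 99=-99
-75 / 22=-3.41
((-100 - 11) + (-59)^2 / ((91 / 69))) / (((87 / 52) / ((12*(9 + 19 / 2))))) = 68106048 / 203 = 335497.77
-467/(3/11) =-5137/3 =-1712.33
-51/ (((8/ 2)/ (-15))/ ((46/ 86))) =17595/ 172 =102.30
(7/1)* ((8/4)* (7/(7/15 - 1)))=-735/4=-183.75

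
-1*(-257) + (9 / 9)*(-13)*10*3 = -133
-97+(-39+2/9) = -1222/9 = -135.78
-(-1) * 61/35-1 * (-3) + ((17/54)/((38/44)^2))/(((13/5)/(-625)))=-428934724/4434885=-96.72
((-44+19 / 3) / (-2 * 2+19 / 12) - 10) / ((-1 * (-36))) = 9 / 58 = 0.16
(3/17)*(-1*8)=-1.41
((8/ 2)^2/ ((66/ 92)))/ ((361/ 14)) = 10304/ 11913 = 0.86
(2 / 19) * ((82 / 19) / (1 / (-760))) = -6560 / 19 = -345.26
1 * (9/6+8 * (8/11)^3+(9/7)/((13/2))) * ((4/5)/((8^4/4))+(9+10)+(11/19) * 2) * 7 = 51555235319/76510720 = 673.83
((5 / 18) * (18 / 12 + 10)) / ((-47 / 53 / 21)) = -42665 / 564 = -75.65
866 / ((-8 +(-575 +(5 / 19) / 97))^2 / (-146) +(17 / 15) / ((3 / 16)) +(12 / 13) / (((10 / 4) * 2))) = -62808336770985 / 168389885070146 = -0.37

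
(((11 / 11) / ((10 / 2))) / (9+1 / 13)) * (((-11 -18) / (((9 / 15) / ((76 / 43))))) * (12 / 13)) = -4408 / 2537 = -1.74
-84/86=-42/43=-0.98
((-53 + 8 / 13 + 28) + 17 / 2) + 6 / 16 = -1613 / 104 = -15.51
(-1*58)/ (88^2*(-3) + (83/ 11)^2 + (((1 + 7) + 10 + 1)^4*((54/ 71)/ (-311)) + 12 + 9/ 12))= 619857832/ 250946467097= 0.00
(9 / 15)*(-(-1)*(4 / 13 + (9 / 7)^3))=32547 / 22295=1.46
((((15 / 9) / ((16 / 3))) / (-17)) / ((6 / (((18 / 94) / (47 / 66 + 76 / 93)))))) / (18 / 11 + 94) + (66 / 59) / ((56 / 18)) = 297570845517 / 827596836416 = 0.36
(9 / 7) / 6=0.21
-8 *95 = -760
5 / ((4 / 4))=5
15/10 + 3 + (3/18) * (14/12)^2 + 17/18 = 1225/216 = 5.67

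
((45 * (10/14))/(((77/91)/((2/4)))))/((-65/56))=-180/11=-16.36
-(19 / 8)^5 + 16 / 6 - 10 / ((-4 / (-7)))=-8886473 / 98304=-90.40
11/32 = 0.34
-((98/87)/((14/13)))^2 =-8281/7569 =-1.09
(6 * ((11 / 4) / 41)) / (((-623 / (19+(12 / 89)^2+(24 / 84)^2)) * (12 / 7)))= -81545101 / 11330261768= -0.01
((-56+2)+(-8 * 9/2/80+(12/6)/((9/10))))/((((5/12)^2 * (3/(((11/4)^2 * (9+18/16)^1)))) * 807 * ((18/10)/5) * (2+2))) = -1137521/172160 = -6.61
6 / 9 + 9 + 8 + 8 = 77 / 3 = 25.67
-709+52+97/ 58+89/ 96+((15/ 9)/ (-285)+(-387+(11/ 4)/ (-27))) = -495824561/ 476064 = -1041.51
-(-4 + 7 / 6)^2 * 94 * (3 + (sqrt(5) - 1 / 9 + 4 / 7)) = -1480547 / 567 - 13583 * sqrt(5) / 18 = -4298.56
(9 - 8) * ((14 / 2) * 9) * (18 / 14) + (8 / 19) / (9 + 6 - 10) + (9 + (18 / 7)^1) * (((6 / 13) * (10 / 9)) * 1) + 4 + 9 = 864658 / 8645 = 100.02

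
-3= -3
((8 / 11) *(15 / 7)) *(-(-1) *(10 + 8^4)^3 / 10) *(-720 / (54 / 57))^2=479805548328499200 / 77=6231240887383106.49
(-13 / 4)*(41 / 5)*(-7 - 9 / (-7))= 1066 / 7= 152.29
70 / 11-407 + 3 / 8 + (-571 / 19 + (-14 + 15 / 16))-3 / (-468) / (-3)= -443.38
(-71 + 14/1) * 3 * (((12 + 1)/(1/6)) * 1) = -13338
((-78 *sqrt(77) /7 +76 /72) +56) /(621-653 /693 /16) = 48664 /529615-9504 *sqrt(77) /529615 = -0.07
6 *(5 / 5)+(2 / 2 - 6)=1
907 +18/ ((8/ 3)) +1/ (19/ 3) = 69457/ 76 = 913.91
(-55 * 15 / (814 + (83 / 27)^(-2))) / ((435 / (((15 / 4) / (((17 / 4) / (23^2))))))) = -1.09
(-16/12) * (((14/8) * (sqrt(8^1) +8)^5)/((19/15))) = -2670080/19 -1796480 * sqrt(2)/19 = -274246.65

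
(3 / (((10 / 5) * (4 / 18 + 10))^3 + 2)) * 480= 524880 / 3115481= 0.17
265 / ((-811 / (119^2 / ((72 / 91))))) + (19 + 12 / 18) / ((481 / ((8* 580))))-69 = -5727.56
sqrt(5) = 2.24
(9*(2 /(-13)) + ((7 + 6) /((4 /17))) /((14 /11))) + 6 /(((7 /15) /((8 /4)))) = 7045 /104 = 67.74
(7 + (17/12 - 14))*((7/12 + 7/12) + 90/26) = -24187/936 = -25.84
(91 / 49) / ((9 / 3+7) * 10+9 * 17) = 13 / 1771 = 0.01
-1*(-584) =584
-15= -15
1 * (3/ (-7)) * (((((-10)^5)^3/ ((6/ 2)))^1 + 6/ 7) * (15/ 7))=104999999999999730/ 343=306122448979591.05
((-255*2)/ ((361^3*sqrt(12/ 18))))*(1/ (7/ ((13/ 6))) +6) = -22525*sqrt(6)/ 658642334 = -0.00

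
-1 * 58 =-58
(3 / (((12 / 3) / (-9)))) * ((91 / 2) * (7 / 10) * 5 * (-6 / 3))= 17199 / 8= 2149.88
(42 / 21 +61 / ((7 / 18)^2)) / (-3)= -19862 / 147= -135.12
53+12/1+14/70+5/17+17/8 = 45981/680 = 67.62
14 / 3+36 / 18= 6.67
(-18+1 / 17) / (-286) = 305 / 4862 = 0.06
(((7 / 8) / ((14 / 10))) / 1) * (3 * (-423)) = -6345 / 8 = -793.12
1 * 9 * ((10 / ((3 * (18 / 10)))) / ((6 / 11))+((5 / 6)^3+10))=9055 / 72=125.76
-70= -70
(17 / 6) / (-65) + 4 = 1543 / 390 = 3.96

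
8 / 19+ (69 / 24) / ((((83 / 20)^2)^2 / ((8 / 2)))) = 414626568 / 901708099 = 0.46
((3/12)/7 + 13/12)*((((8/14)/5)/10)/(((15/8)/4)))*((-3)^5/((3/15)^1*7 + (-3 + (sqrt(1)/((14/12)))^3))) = 8883/1300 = 6.83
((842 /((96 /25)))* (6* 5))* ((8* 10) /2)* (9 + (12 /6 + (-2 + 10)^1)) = 4999375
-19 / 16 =-1.19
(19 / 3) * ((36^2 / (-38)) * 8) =-1728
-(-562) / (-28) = -281 / 14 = -20.07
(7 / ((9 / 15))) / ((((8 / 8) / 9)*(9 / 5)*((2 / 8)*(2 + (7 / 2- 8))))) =-93.33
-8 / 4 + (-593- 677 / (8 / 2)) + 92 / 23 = -3041 / 4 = -760.25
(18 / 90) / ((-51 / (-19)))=19 / 255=0.07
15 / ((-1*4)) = -15 / 4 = -3.75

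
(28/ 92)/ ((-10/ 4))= -0.12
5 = 5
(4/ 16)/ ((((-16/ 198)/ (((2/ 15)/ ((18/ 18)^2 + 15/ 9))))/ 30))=-297/ 64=-4.64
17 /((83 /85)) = 1445 /83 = 17.41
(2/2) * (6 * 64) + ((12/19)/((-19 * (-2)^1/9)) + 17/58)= 8049461/20938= 384.44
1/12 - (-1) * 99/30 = 203/60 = 3.38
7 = 7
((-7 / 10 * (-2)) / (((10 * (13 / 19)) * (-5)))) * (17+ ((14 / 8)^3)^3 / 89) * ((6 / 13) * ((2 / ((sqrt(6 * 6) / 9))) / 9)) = -58118004707 / 492863488000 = -0.12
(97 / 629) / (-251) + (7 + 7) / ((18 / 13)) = 14366116 / 1420911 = 10.11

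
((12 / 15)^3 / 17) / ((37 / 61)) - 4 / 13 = -263748 / 1022125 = -0.26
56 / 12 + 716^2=1537982 / 3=512660.67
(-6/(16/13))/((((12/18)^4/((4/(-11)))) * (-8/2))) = -3159/1408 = -2.24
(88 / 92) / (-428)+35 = 172259 / 4922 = 35.00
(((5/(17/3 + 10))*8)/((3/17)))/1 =680/47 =14.47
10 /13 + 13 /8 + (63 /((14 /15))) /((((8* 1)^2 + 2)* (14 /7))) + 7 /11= 1013 /286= 3.54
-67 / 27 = -2.48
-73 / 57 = -1.28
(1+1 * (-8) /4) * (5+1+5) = -11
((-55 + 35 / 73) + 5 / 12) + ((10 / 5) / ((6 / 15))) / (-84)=-55355 / 1022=-54.16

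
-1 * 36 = -36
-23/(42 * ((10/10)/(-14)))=23/3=7.67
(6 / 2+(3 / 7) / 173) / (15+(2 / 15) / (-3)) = 163620 / 815003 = 0.20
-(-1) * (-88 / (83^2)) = -88 / 6889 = -0.01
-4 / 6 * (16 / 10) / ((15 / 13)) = -208 / 225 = -0.92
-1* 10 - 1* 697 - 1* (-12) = -695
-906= -906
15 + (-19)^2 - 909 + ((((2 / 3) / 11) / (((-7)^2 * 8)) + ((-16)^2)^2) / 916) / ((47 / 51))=-42267043263 / 92820112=-455.37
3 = 3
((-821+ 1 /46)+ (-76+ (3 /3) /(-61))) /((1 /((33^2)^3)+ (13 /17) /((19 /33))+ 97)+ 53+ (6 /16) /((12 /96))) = -1049938069828197429 /180642129465212210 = -5.81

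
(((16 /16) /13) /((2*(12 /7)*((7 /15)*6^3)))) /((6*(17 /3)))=5 /763776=0.00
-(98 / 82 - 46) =1837 / 41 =44.80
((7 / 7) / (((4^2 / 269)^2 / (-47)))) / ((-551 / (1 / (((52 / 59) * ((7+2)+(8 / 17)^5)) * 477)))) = 284904321301421 / 44824207890668544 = 0.01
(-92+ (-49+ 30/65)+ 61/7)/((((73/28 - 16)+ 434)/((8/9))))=-383872/1377909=-0.28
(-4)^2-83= -67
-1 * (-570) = 570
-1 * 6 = -6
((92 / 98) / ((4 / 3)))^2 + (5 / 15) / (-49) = 14087 / 28812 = 0.49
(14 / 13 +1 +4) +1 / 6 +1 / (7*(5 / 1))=17123 / 2730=6.27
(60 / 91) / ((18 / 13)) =10 / 21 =0.48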